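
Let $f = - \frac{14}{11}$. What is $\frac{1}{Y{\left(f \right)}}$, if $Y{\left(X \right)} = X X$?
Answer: $\frac{121}{196} \approx 0.61735$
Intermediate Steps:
$f = - \frac{14}{11}$ ($f = \left(-14\right) \frac{1}{11} = - \frac{14}{11} \approx -1.2727$)
$Y{\left(X \right)} = X^{2}$
$\frac{1}{Y{\left(f \right)}} = \frac{1}{\left(- \frac{14}{11}\right)^{2}} = \frac{1}{\frac{196}{121}} = \frac{121}{196}$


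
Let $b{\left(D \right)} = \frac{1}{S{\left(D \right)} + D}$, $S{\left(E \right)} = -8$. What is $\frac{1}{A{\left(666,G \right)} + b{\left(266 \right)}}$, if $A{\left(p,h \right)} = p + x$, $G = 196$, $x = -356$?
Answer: $\frac{258}{79981} \approx 0.0032258$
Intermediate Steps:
$b{\left(D \right)} = \frac{1}{-8 + D}$
$A{\left(p,h \right)} = -356 + p$ ($A{\left(p,h \right)} = p - 356 = -356 + p$)
$\frac{1}{A{\left(666,G \right)} + b{\left(266 \right)}} = \frac{1}{\left(-356 + 666\right) + \frac{1}{-8 + 266}} = \frac{1}{310 + \frac{1}{258}} = \frac{1}{\frac{79981}{258}} = \frac{258}{79981}$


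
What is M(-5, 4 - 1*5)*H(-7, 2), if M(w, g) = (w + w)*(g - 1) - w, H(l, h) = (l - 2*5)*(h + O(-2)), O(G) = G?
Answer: 0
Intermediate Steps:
H(l, h) = (-10 + l)*(-2 + h) (H(l, h) = (l - 2*5)*(h - 2) = (l - 10)*(-2 + h) = (-10 + l)*(-2 + h))
M(w, g) = -w + 2*w*(-1 + g) (M(w, g) = (2*w)*(-1 + g) - w = 2*w*(-1 + g) - w = -w + 2*w*(-1 + g))
M(-5, 4 - 1*5)*H(-7, 2) = (-5*(-3 + 2*(4 - 1*5)))*(20 - 10*2 - 2*(-7) + 2*(-7)) = (-5*(-3 + 2*(4 - 5)))*(20 - 20 + 14 - 14) = -5*(-3 + 2*(-1))*0 = -5*(-3 - 2)*0 = -5*(-5)*0 = 25*0 = 0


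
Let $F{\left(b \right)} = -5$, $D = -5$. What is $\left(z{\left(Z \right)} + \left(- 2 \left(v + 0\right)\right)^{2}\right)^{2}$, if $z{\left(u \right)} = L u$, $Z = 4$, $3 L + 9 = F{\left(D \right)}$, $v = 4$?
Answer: $\frac{18496}{9} \approx 2055.1$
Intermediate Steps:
$L = - \frac{14}{3}$ ($L = -3 + \frac{1}{3} \left(-5\right) = -3 - \frac{5}{3} = - \frac{14}{3} \approx -4.6667$)
$z{\left(u \right)} = - \frac{14 u}{3}$
$\left(z{\left(Z \right)} + \left(- 2 \left(v + 0\right)\right)^{2}\right)^{2} = \left(\left(- \frac{14}{3}\right) 4 + \left(- 2 \left(4 + 0\right)\right)^{2}\right)^{2} = \left(- \frac{56}{3} + \left(\left(-2\right) 4\right)^{2}\right)^{2} = \left(- \frac{56}{3} + \left(-8\right)^{2}\right)^{2} = \left(- \frac{56}{3} + 64\right)^{2} = \left(\frac{136}{3}\right)^{2} = \frac{18496}{9}$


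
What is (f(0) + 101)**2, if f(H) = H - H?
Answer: 10201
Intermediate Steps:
f(H) = 0
(f(0) + 101)**2 = (0 + 101)**2 = 101**2 = 10201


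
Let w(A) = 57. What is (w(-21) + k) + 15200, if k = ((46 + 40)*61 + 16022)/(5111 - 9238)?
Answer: 62944371/4127 ≈ 15252.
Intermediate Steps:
k = -21268/4127 (k = (86*61 + 16022)/(-4127) = (5246 + 16022)*(-1/4127) = 21268*(-1/4127) = -21268/4127 ≈ -5.1534)
(w(-21) + k) + 15200 = (57 - 21268/4127) + 15200 = 213971/4127 + 15200 = 62944371/4127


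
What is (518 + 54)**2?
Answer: 327184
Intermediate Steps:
(518 + 54)**2 = 572**2 = 327184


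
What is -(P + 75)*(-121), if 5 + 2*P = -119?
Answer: 1573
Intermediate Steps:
P = -62 (P = -5/2 + (1/2)*(-119) = -5/2 - 119/2 = -62)
-(P + 75)*(-121) = -(-62 + 75)*(-121) = -13*(-121) = -1*(-1573) = 1573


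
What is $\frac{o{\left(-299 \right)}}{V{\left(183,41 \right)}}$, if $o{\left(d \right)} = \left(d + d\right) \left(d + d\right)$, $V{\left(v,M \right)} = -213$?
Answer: $- \frac{357604}{213} \approx -1678.9$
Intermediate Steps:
$o{\left(d \right)} = 4 d^{2}$ ($o{\left(d \right)} = 2 d 2 d = 4 d^{2}$)
$\frac{o{\left(-299 \right)}}{V{\left(183,41 \right)}} = \frac{4 \left(-299\right)^{2}}{-213} = 4 \cdot 89401 \left(- \frac{1}{213}\right) = 357604 \left(- \frac{1}{213}\right) = - \frac{357604}{213}$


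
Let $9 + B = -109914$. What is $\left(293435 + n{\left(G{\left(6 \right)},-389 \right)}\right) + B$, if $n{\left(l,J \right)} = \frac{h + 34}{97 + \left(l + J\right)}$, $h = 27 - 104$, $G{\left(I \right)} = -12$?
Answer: $\frac{55787691}{304} \approx 1.8351 \cdot 10^{5}$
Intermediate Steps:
$B = -109923$ ($B = -9 - 109914 = -109923$)
$h = -77$ ($h = 27 - 104 = -77$)
$n{\left(l,J \right)} = - \frac{43}{97 + J + l}$ ($n{\left(l,J \right)} = \frac{-77 + 34}{97 + \left(l + J\right)} = - \frac{43}{97 + \left(J + l\right)} = - \frac{43}{97 + J + l}$)
$\left(293435 + n{\left(G{\left(6 \right)},-389 \right)}\right) + B = \left(293435 - \frac{43}{97 - 389 - 12}\right) - 109923 = \left(293435 - \frac{43}{-304}\right) - 109923 = \left(293435 - - \frac{43}{304}\right) - 109923 = \left(293435 + \frac{43}{304}\right) - 109923 = \frac{89204283}{304} - 109923 = \frac{55787691}{304}$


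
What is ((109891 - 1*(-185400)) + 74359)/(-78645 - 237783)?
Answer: -184825/158214 ≈ -1.1682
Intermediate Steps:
((109891 - 1*(-185400)) + 74359)/(-78645 - 237783) = ((109891 + 185400) + 74359)/(-316428) = (295291 + 74359)*(-1/316428) = 369650*(-1/316428) = -184825/158214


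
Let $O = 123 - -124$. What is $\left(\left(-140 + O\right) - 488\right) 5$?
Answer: $-1905$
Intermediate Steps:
$O = 247$ ($O = 123 + 124 = 247$)
$\left(\left(-140 + O\right) - 488\right) 5 = \left(\left(-140 + 247\right) - 488\right) 5 = \left(107 - 488\right) 5 = \left(-381\right) 5 = -1905$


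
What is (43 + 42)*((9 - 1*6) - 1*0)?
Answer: 255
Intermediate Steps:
(43 + 42)*((9 - 1*6) - 1*0) = 85*((9 - 6) + 0) = 85*(3 + 0) = 85*3 = 255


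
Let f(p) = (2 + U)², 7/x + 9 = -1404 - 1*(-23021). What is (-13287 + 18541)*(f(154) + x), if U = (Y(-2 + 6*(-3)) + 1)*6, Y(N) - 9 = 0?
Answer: 5897342289/292 ≈ 2.0196e+7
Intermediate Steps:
Y(N) = 9 (Y(N) = 9 + 0 = 9)
U = 60 (U = (9 + 1)*6 = 10*6 = 60)
x = 7/21608 (x = 7/(-9 + (-1404 - 1*(-23021))) = 7/(-9 + (-1404 + 23021)) = 7/(-9 + 21617) = 7/21608 ≈ 0.00032395)
f(p) = 3844 (f(p) = (2 + 60)² = 62² = 3844)
(-13287 + 18541)*(f(154) + x) = (-13287 + 18541)*(3844 + 7/21608) = 5254*(83061159/21608) = 5897342289/292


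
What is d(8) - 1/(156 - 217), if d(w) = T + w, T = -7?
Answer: 62/61 ≈ 1.0164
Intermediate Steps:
d(w) = -7 + w
d(8) - 1/(156 - 217) = (-7 + 8) - 1/(156 - 217) = 1 - 1/(-61) = 1 - 1*(-1/61) = 1 + 1/61 = 62/61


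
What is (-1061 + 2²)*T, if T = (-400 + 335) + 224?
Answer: -168063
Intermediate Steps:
T = 159 (T = -65 + 224 = 159)
(-1061 + 2²)*T = (-1061 + 2²)*159 = (-1061 + 4)*159 = -1057*159 = -168063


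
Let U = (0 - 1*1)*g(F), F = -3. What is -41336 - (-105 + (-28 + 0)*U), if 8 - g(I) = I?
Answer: -41539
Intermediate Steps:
g(I) = 8 - I
U = -11 (U = (0 - 1*1)*(8 - 1*(-3)) = (0 - 1)*(8 + 3) = -1*11 = -11)
-41336 - (-105 + (-28 + 0)*U) = -41336 - (-105 + (-28 + 0)*(-11)) = -41336 - (-105 - 28*(-11)) = -41336 - (-105 + 308) = -41336 - 1*203 = -41336 - 203 = -41539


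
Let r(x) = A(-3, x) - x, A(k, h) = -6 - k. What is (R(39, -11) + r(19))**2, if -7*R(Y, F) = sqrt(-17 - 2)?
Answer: (154 + I*sqrt(19))**2/49 ≈ 483.61 + 27.399*I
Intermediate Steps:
R(Y, F) = -I*sqrt(19)/7 (R(Y, F) = -sqrt(-17 - 2)/7 = -I*sqrt(19)/7)
r(x) = -3 - x (r(x) = (-6 - 1*(-3)) - x = (-6 + 3) - x = -3 - x)
(R(39, -11) + r(19))**2 = (-I*sqrt(19)/7 + (-3 - 1*19))**2 = (-I*sqrt(19)/7 + (-3 - 19))**2 = (-I*sqrt(19)/7 - 22)**2 = (-22 - I*sqrt(19)/7)**2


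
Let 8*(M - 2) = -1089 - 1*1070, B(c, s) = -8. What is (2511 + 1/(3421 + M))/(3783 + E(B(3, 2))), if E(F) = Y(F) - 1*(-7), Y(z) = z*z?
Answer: 63339983/97217150 ≈ 0.65153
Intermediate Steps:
Y(z) = z**2
M = -2143/8 (M = 2 + (-1089 - 1*1070)/8 = 2 + (-1089 - 1070)/8 = 2 + (1/8)*(-2159) = 2 - 2159/8 = -2143/8 ≈ -267.88)
E(F) = 7 + F**2 (E(F) = F**2 - 1*(-7) = F**2 + 7 = 7 + F**2)
(2511 + 1/(3421 + M))/(3783 + E(B(3, 2))) = (2511 + 1/(3421 - 2143/8))/(3783 + (7 + (-8)**2)) = (2511 + 1/(25225/8))/(3783 + (7 + 64)) = (2511 + 8/25225)/(3783 + 71) = (63339983/25225)/3854 = (63339983/25225)*(1/3854) = 63339983/97217150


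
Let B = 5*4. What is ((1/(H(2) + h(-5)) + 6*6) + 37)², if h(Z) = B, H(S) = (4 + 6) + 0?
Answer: 4800481/900 ≈ 5333.9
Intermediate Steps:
B = 20
H(S) = 10 (H(S) = 10 + 0 = 10)
h(Z) = 20
((1/(H(2) + h(-5)) + 6*6) + 37)² = ((1/(10 + 20) + 6*6) + 37)² = ((1/30 + 36) + 37)² = (1081/30 + 37)² = (2191/30)² = 4800481/900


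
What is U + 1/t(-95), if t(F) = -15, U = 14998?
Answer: 224969/15 ≈ 14998.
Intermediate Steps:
U + 1/t(-95) = 14998 + 1/(-15) = 14998 - 1/15 = 224969/15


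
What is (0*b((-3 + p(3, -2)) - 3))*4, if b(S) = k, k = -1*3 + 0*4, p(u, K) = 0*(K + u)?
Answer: 0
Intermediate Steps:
p(u, K) = 0
k = -3 (k = -3 + 0 = -3)
b(S) = -3
(0*b((-3 + p(3, -2)) - 3))*4 = (0*(-3))*4 = 0*4 = 0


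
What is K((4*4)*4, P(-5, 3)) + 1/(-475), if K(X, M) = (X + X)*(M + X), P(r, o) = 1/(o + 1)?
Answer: 3906399/475 ≈ 8224.0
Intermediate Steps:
P(r, o) = 1/(1 + o)
K(X, M) = 2*X*(M + X) (K(X, M) = (2*X)*(M + X) = 2*X*(M + X))
K((4*4)*4, P(-5, 3)) + 1/(-475) = 2*((4*4)*4)*(1/(1 + 3) + (4*4)*4) + 1/(-475) = 2*(16*4)*(1/4 + 16*4) - 1/475 = 2*64*(¼ + 64) - 1/475 = 2*64*(257/4) - 1/475 = 8224 - 1/475 = 3906399/475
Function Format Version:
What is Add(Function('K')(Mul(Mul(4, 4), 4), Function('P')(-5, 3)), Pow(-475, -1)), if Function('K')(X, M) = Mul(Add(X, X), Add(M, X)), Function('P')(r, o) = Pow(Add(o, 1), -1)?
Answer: Rational(3906399, 475) ≈ 8224.0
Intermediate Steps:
Function('P')(r, o) = Pow(Add(1, o), -1)
Function('K')(X, M) = Mul(2, X, Add(M, X)) (Function('K')(X, M) = Mul(Mul(2, X), Add(M, X)) = Mul(2, X, Add(M, X)))
Add(Function('K')(Mul(Mul(4, 4), 4), Function('P')(-5, 3)), Pow(-475, -1)) = Add(Mul(2, Mul(Mul(4, 4), 4), Add(Pow(Add(1, 3), -1), Mul(Mul(4, 4), 4))), Pow(-475, -1)) = Add(Mul(2, Mul(16, 4), Add(Pow(4, -1), Mul(16, 4))), Rational(-1, 475)) = Add(Mul(2, 64, Add(Rational(1, 4), 64)), Rational(-1, 475)) = Add(Mul(2, 64, Rational(257, 4)), Rational(-1, 475)) = Add(8224, Rational(-1, 475)) = Rational(3906399, 475)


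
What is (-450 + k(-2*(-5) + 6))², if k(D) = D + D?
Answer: 174724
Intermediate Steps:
k(D) = 2*D
(-450 + k(-2*(-5) + 6))² = (-450 + 2*(-2*(-5) + 6))² = (-450 + 2*(10 + 6))² = (-450 + 2*16)² = (-450 + 32)² = (-418)² = 174724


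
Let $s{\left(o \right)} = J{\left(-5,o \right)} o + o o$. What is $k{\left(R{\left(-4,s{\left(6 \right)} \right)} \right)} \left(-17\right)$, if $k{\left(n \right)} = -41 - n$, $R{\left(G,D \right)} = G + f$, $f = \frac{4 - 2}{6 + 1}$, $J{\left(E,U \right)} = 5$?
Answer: $\frac{4437}{7} \approx 633.86$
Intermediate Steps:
$f = \frac{2}{7} \approx 0.28571$
$s{\left(o \right)} = o^{2} + 5 o$ ($s{\left(o \right)} = 5 o + o o = 5 o + o^{2} = o^{2} + 5 o$)
$R{\left(G,D \right)} = \frac{2}{7} + G$ ($R{\left(G,D \right)} = G + \frac{2}{7} = \frac{2}{7} + G$)
$k{\left(R{\left(-4,s{\left(6 \right)} \right)} \right)} \left(-17\right) = \left(-41 - \left(\frac{2}{7} - 4\right)\right) \left(-17\right) = \left(-41 - - \frac{26}{7}\right) \left(-17\right) = \left(-41 + \frac{26}{7}\right) \left(-17\right) = \left(- \frac{261}{7}\right) \left(-17\right) = \frac{4437}{7}$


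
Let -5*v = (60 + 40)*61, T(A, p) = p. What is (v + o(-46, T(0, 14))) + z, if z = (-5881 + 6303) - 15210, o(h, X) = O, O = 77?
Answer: -15931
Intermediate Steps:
o(h, X) = 77
v = -1220 (v = -(60 + 40)*61/5 = -20*61 = -⅕*6100 = -1220)
z = -14788 (z = 422 - 15210 = -14788)
(v + o(-46, T(0, 14))) + z = (-1220 + 77) - 14788 = -1143 - 14788 = -15931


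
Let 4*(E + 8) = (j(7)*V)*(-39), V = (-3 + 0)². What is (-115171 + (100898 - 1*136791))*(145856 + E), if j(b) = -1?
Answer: -22045638138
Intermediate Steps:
V = 9 (V = (-3)² = 9)
E = 319/4 (E = -8 + (-1*9*(-39))/4 = -8 + (-9*(-39))/4 = -8 + (¼)*351 = -8 + 351/4 = 319/4 ≈ 79.750)
(-115171 + (100898 - 1*136791))*(145856 + E) = (-115171 + (100898 - 1*136791))*(145856 + 319/4) = (-115171 + (100898 - 136791))*(583743/4) = (-115171 - 35893)*(583743/4) = -151064*583743/4 = -22045638138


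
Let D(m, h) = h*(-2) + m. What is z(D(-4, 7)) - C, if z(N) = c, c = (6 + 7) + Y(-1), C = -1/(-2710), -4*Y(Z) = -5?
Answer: 77233/5420 ≈ 14.250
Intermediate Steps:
Y(Z) = 5/4 (Y(Z) = -1/4*(-5) = 5/4)
D(m, h) = m - 2*h (D(m, h) = -2*h + m = m - 2*h)
C = 1/2710 (C = -1*(-1/2710) = 1/2710 ≈ 0.00036900)
c = 57/4 (c = (6 + 7) + 5/4 = 13 + 5/4 = 57/4 ≈ 14.250)
z(N) = 57/4
z(D(-4, 7)) - C = 57/4 - 1*1/2710 = 57/4 - 1/2710 = 77233/5420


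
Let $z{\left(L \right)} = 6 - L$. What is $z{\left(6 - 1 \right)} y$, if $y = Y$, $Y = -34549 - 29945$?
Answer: $-64494$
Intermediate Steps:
$Y = -64494$
$y = -64494$
$z{\left(6 - 1 \right)} y = \left(6 - \left(6 - 1\right)\right) \left(-64494\right) = \left(6 - 5\right) \left(-64494\right) = 1 \left(-64494\right) = -64494$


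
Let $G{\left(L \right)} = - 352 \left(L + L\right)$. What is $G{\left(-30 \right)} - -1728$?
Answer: $22848$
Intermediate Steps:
$G{\left(L \right)} = - 704 L$ ($G{\left(L \right)} = - 352 \cdot 2 L = - 704 L$)
$G{\left(-30 \right)} - -1728 = \left(-704\right) \left(-30\right) - -1728 = 21120 + 1728 = 22848$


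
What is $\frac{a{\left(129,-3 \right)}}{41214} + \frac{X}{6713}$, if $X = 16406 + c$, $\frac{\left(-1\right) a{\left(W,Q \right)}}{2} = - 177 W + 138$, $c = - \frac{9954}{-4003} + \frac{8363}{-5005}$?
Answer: $\frac{3275369573090674}{923846537568955} \approx 3.5454$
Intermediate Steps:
$c = \frac{16342681}{20035015}$ ($c = \left(-9954\right) \left(- \frac{1}{4003}\right) + 8363 \left(- \frac{1}{5005}\right) = \frac{9954}{4003} - \frac{8363}{5005} = \frac{16342681}{20035015} \approx 0.81571$)
$a{\left(W,Q \right)} = -276 + 354 W$ ($a{\left(W,Q \right)} = - 2 \left(- 177 W + 138\right) = - 2 \left(138 - 177 W\right) = -276 + 354 W$)
$X = \frac{328710798771}{20035015}$ ($X = 16406 + \frac{16342681}{20035015} = \frac{328710798771}{20035015} \approx 16407.0$)
$\frac{a{\left(129,-3 \right)}}{41214} + \frac{X}{6713} = \frac{-276 + 354 \cdot 129}{41214} + \frac{328710798771}{20035015 \cdot 6713} = \left(-276 + 45666\right) \frac{1}{41214} + \frac{328710798771}{20035015} \cdot \frac{1}{6713} = 45390 \cdot \frac{1}{41214} + \frac{328710798771}{134495055695} = \frac{7565}{6869} + \frac{328710798771}{134495055695} = \frac{3275369573090674}{923846537568955}$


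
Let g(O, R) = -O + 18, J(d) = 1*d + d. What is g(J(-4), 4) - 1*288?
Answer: -262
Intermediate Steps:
J(d) = 2*d (J(d) = d + d = 2*d)
g(O, R) = 18 - O
g(J(-4), 4) - 1*288 = (18 - 2*(-4)) - 1*288 = (18 - 1*(-8)) - 288 = (18 + 8) - 288 = 26 - 288 = -262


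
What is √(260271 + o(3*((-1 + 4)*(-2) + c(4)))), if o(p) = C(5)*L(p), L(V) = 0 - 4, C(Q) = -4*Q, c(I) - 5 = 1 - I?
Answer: √260351 ≈ 510.25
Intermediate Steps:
c(I) = 6 - I (c(I) = 5 + (1 - I) = 6 - I)
L(V) = -4
o(p) = 80 (o(p) = -4*5*(-4) = -20*(-4) = 80)
√(260271 + o(3*((-1 + 4)*(-2) + c(4)))) = √(260271 + 80) = √260351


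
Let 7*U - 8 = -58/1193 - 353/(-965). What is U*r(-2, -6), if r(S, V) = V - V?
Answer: 0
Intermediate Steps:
r(S, V) = 0
U = 9575119/8058715 (U = 8/7 + (-58/1193 - 353/(-965))/7 = 8/7 + (-58*1/1193 - 353*(-1/965))/7 = 8/7 + (-58/1193 + 353/965)/7 = 8/7 + (1/7)*(365159/1151245) = 8/7 + 365159/8058715 = 9575119/8058715 ≈ 1.1882)
U*r(-2, -6) = (9575119/8058715)*0 = 0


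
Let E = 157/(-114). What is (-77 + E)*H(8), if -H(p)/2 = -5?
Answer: -44675/57 ≈ -783.77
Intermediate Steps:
H(p) = 10 (H(p) = -2*(-5) = 10)
E = -157/114 (E = 157*(-1/114) = -157/114 ≈ -1.3772)
(-77 + E)*H(8) = (-77 - 157/114)*10 = -8935/114*10 = -44675/57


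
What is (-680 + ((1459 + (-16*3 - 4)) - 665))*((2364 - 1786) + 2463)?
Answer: 188542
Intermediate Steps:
(-680 + ((1459 + (-16*3 - 4)) - 665))*((2364 - 1786) + 2463) = (-680 + ((1459 + (-48 - 4)) - 665))*(578 + 2463) = (-680 + ((1459 - 52) - 665))*3041 = (-680 + (1407 - 665))*3041 = (-680 + 742)*3041 = 62*3041 = 188542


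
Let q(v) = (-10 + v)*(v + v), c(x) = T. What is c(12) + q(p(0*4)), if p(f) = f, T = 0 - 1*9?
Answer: -9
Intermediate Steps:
T = -9 (T = 0 - 9 = -9)
c(x) = -9
q(v) = 2*v*(-10 + v) (q(v) = (-10 + v)*(2*v) = 2*v*(-10 + v))
c(12) + q(p(0*4)) = -9 + 2*(0*4)*(-10 + 0*4) = -9 + 2*0*(-10 + 0) = -9 + 2*0*(-10) = -9 + 0 = -9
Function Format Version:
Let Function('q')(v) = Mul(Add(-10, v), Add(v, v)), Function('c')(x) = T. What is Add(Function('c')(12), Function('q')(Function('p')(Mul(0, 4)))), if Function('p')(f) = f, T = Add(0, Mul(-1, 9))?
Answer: -9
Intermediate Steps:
T = -9 (T = Add(0, -9) = -9)
Function('c')(x) = -9
Function('q')(v) = Mul(2, v, Add(-10, v)) (Function('q')(v) = Mul(Add(-10, v), Mul(2, v)) = Mul(2, v, Add(-10, v)))
Add(Function('c')(12), Function('q')(Function('p')(Mul(0, 4)))) = Add(-9, Mul(2, Mul(0, 4), Add(-10, Mul(0, 4)))) = Add(-9, Mul(2, 0, Add(-10, 0))) = Add(-9, Mul(2, 0, -10)) = Add(-9, 0) = -9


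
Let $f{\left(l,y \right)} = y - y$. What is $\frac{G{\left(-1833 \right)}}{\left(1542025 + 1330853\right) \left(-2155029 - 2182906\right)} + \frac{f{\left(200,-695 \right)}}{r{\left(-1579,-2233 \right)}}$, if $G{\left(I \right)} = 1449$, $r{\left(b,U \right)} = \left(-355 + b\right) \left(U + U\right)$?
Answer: $- \frac{69}{593445620330} \approx -1.1627 \cdot 10^{-10}$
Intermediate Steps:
$r{\left(b,U \right)} = 2 U \left(-355 + b\right)$ ($r{\left(b,U \right)} = \left(-355 + b\right) 2 U = 2 U \left(-355 + b\right)$)
$f{\left(l,y \right)} = 0$
$\frac{G{\left(-1833 \right)}}{\left(1542025 + 1330853\right) \left(-2155029 - 2182906\right)} + \frac{f{\left(200,-695 \right)}}{r{\left(-1579,-2233 \right)}} = \frac{1449}{\left(1542025 + 1330853\right) \left(-2155029 - 2182906\right)} + \frac{0}{2 \left(-2233\right) \left(-355 - 1579\right)} = \frac{1449}{2872878 \left(-4337935\right)} + \frac{0}{2 \left(-2233\right) \left(-1934\right)} = \frac{1449}{-12462358026930} + \frac{0}{8637244} = 1449 \left(- \frac{1}{12462358026930}\right) + 0 \cdot \frac{1}{8637244} = - \frac{69}{593445620330} + 0 = - \frac{69}{593445620330}$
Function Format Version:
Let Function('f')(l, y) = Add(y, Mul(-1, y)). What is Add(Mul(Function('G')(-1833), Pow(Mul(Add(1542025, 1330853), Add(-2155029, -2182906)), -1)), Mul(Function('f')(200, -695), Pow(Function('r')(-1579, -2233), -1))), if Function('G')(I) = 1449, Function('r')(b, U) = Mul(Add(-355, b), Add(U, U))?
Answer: Rational(-69, 593445620330) ≈ -1.1627e-10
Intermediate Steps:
Function('r')(b, U) = Mul(2, U, Add(-355, b)) (Function('r')(b, U) = Mul(Add(-355, b), Mul(2, U)) = Mul(2, U, Add(-355, b)))
Function('f')(l, y) = 0
Add(Mul(Function('G')(-1833), Pow(Mul(Add(1542025, 1330853), Add(-2155029, -2182906)), -1)), Mul(Function('f')(200, -695), Pow(Function('r')(-1579, -2233), -1))) = Add(Mul(1449, Pow(Mul(Add(1542025, 1330853), Add(-2155029, -2182906)), -1)), Mul(0, Pow(Mul(2, -2233, Add(-355, -1579)), -1))) = Add(Mul(1449, Pow(Mul(2872878, -4337935), -1)), Mul(0, Pow(Mul(2, -2233, -1934), -1))) = Add(Mul(1449, Pow(-12462358026930, -1)), Mul(0, Pow(8637244, -1))) = Add(Mul(1449, Rational(-1, 12462358026930)), Mul(0, Rational(1, 8637244))) = Add(Rational(-69, 593445620330), 0) = Rational(-69, 593445620330)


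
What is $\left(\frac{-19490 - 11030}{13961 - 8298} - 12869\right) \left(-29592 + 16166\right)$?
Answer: $\frac{139836905306}{809} \approx 1.7285 \cdot 10^{8}$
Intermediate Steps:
$\left(\frac{-19490 - 11030}{13961 - 8298} - 12869\right) \left(-29592 + 16166\right) = \left(- \frac{30520}{5663} - 12869\right) \left(-13426\right) = \left(\left(-30520\right) \frac{1}{5663} - 12869\right) \left(-13426\right) = \left(- \frac{4360}{809} - 12869\right) \left(-13426\right) = \left(- \frac{10415381}{809}\right) \left(-13426\right) = \frac{139836905306}{809}$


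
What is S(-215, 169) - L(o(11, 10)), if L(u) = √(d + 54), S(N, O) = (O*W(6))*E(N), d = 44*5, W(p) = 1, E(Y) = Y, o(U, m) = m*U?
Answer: -36335 - √274 ≈ -36352.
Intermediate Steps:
o(U, m) = U*m
d = 220
S(N, O) = N*O (S(N, O) = (O*1)*N = O*N = N*O)
L(u) = √274 (L(u) = √(220 + 54) = √274)
S(-215, 169) - L(o(11, 10)) = -215*169 - √274 = -36335 - √274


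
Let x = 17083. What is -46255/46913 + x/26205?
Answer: -410697496/1229355165 ≈ -0.33408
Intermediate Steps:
-46255/46913 + x/26205 = -46255/46913 + 17083/26205 = -410697496/1229355165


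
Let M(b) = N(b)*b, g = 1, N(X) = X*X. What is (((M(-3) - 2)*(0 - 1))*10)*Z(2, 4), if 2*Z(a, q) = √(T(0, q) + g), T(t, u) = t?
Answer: 145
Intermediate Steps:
N(X) = X²
Z(a, q) = ½ (Z(a, q) = √(0 + 1)/2 = √1/2 = (½)*1 = ½)
M(b) = b³ (M(b) = b²*b = b³)
(((M(-3) - 2)*(0 - 1))*10)*Z(2, 4) = ((((-3)³ - 2)*(0 - 1))*10)*(½) = (((-27 - 2)*(-1))*10)*(½) = (-29*(-1)*10)*(½) = (29*10)*(½) = 290*(½) = 145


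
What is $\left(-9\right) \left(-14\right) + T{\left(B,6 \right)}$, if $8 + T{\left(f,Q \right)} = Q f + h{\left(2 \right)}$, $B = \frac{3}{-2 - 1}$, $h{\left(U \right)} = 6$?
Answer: $118$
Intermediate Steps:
$B = -1$ ($B = \frac{3}{-2 - 1} = \frac{3}{-3} = 3 \left(- \frac{1}{3}\right) = -1$)
$T{\left(f,Q \right)} = -2 + Q f$ ($T{\left(f,Q \right)} = -8 + \left(Q f + 6\right) = -8 + \left(6 + Q f\right) = -2 + Q f$)
$\left(-9\right) \left(-14\right) + T{\left(B,6 \right)} = \left(-9\right) \left(-14\right) + \left(-2 + 6 \left(-1\right)\right) = 126 - 8 = 118$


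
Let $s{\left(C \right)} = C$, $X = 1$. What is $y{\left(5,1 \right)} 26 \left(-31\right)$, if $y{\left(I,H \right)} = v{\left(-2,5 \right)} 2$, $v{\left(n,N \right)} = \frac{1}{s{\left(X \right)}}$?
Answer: $-1612$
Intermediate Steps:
$v{\left(n,N \right)} = 1$ ($v{\left(n,N \right)} = 1^{-1} = 1$)
$y{\left(I,H \right)} = 2$ ($y{\left(I,H \right)} = 1 \cdot 2 = 2$)
$y{\left(5,1 \right)} 26 \left(-31\right) = 2 \cdot 26 \left(-31\right) = 52 \left(-31\right) = -1612$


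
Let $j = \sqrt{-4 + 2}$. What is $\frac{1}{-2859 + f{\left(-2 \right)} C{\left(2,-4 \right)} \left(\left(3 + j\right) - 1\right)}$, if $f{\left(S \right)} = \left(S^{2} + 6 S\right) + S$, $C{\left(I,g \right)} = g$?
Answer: $- \frac{2779}{7726041} - \frac{40 i \sqrt{2}}{7726041} \approx -0.00035969 - 7.3218 \cdot 10^{-6} i$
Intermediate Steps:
$j = i \sqrt{2}$ ($j = \sqrt{-2} = i \sqrt{2} \approx 1.4142 i$)
$f{\left(S \right)} = S^{2} + 7 S$
$\frac{1}{-2859 + f{\left(-2 \right)} C{\left(2,-4 \right)} \left(\left(3 + j\right) - 1\right)} = \frac{1}{-2859 + - 2 \left(7 - 2\right) \left(-4\right) \left(\left(3 + i \sqrt{2}\right) - 1\right)} = \frac{1}{-2859 + \left(-2\right) 5 \left(-4\right) \left(2 + i \sqrt{2}\right)} = \frac{1}{-2859 + \left(-10\right) \left(-4\right) \left(2 + i \sqrt{2}\right)} = \frac{1}{-2859 + 40 \left(2 + i \sqrt{2}\right)} = \frac{1}{-2859 + \left(80 + 40 i \sqrt{2}\right)} = \frac{1}{-2779 + 40 i \sqrt{2}}$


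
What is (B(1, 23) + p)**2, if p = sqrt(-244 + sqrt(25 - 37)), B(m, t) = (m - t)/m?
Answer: (22 - sqrt(2)*sqrt(-122 + I*sqrt(3)))**2 ≈ 235.12 - 683.86*I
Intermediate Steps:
B(m, t) = (m - t)/m
p = sqrt(-244 + 2*I*sqrt(3)) (p = sqrt(-244 + sqrt(-12)) = sqrt(-244 + 2*I*sqrt(3)) ≈ 0.1109 + 15.621*I)
(B(1, 23) + p)**2 = ((1 - 1*23)/1 + sqrt(-244 + 2*I*sqrt(3)))**2 = (1*(1 - 23) + sqrt(-244 + 2*I*sqrt(3)))**2 = (1*(-22) + sqrt(-244 + 2*I*sqrt(3)))**2 = (-22 + sqrt(-244 + 2*I*sqrt(3)))**2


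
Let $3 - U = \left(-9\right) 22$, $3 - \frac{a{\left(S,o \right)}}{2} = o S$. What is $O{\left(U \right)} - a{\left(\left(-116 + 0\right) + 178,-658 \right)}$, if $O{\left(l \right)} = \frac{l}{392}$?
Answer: $- \frac{31986215}{392} \approx -81598.0$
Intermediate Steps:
$a{\left(S,o \right)} = 6 - 2 S o$ ($a{\left(S,o \right)} = 6 - 2 o S = 6 - 2 S o$)
$U = 201$ ($U = 3 - \left(-9\right) 22 = 3 - -198 = 3 + 198 = 201$)
$O{\left(l \right)} = \frac{l}{392}$ ($O{\left(l \right)} = l \frac{1}{392} = \frac{l}{392}$)
$O{\left(U \right)} - a{\left(\left(-116 + 0\right) + 178,-658 \right)} = \frac{1}{392} \cdot 201 - \left(6 - 2 \left(\left(-116 + 0\right) + 178\right) \left(-658\right)\right) = \frac{201}{392} - \left(6 - 2 \left(-116 + 178\right) \left(-658\right)\right) = \frac{201}{392} - \left(6 - 124 \left(-658\right)\right) = \frac{201}{392} - \left(6 + 81592\right) = \frac{201}{392} - 81598 = - \frac{31986215}{392}$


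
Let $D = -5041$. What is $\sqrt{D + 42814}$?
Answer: $3 \sqrt{4197} \approx 194.35$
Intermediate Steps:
$\sqrt{D + 42814} = \sqrt{-5041 + 42814} = \sqrt{37773} = 3 \sqrt{4197}$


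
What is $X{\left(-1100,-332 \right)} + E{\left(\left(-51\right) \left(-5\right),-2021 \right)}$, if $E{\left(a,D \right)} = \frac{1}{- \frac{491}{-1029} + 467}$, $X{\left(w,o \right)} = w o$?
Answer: $\frac{175673617829}{481034} \approx 3.652 \cdot 10^{5}$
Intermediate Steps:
$X{\left(w,o \right)} = o w$
$E{\left(a,D \right)} = \frac{1029}{481034}$ ($E{\left(a,D \right)} = \frac{1}{\left(-491\right) \left(- \frac{1}{1029}\right) + 467} = \frac{1}{\frac{491}{1029} + 467} = \frac{1}{\frac{481034}{1029}} = \frac{1029}{481034}$)
$X{\left(-1100,-332 \right)} + E{\left(\left(-51\right) \left(-5\right),-2021 \right)} = \left(-332\right) \left(-1100\right) + \frac{1029}{481034} = 365200 + \frac{1029}{481034} = \frac{175673617829}{481034}$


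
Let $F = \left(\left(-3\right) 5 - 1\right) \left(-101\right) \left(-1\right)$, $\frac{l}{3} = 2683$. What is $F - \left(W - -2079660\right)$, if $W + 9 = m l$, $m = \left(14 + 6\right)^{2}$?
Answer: $-5300867$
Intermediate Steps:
$l = 8049$ ($l = 3 \cdot 2683 = 8049$)
$m = 400$ ($m = 20^{2} = 400$)
$F = -1616$ ($F = \left(-15 - 1\right) \left(-101\right) \left(-1\right) = \left(-16\right) \left(-101\right) \left(-1\right) = 1616 \left(-1\right) = -1616$)
$W = 3219591$ ($W = -9 + 400 \cdot 8049 = -9 + 3219600 = 3219591$)
$F - \left(W - -2079660\right) = -1616 - \left(3219591 - -2079660\right) = -1616 - \left(3219591 + 2079660\right) = -1616 - 5299251 = -5300867$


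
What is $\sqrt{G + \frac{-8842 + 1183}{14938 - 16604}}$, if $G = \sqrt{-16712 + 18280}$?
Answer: $\frac{\sqrt{260406 + 1586032 \sqrt{2}}}{238} \approx 6.6479$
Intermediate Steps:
$G = 28 \sqrt{2}$ ($G = \sqrt{1568} = 28 \sqrt{2} \approx 39.598$)
$\sqrt{G + \frac{-8842 + 1183}{14938 - 16604}} = \sqrt{28 \sqrt{2} + \frac{-8842 + 1183}{14938 - 16604}} = \sqrt{28 \sqrt{2} - \frac{7659}{-1666}} = \sqrt{28 \sqrt{2} - - \frac{7659}{1666}} = \sqrt{28 \sqrt{2} + \frac{7659}{1666}} = \sqrt{\frac{7659}{1666} + 28 \sqrt{2}}$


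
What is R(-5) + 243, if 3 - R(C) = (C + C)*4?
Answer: 286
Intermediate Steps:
R(C) = 3 - 8*C (R(C) = 3 - (C + C)*4 = 3 - 2*C*4 = 3 - 8*C)
R(-5) + 243 = (3 - 8*(-5)) + 243 = (3 + 40) + 243 = 43 + 243 = 286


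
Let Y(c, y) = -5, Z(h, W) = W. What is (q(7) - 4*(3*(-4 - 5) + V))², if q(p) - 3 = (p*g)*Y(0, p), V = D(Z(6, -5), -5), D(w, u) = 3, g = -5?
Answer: 75076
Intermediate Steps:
V = 3
q(p) = 3 + 25*p (q(p) = 3 + (p*(-5))*(-5) = 3 - 5*p*(-5) = 3 + 25*p)
(q(7) - 4*(3*(-4 - 5) + V))² = ((3 + 25*7) - 4*(3*(-4 - 5) + 3))² = ((3 + 175) - 4*(3*(-9) + 3))² = (178 - 4*(-27 + 3))² = (178 - 4*(-24))² = (178 + 96)² = 274² = 75076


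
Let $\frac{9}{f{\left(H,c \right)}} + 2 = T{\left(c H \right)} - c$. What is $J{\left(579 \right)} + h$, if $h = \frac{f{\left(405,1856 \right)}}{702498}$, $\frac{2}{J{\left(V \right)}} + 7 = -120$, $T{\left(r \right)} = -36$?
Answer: $- \frac{887021189}{56325821308} \approx -0.015748$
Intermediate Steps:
$J{\left(V \right)} = - \frac{2}{127}$ ($J{\left(V \right)} = \frac{2}{-7 - 120} = \frac{2}{-127} = 2 \left(- \frac{1}{127}\right) = - \frac{2}{127}$)
$f{\left(H,c \right)} = \frac{9}{-38 - c}$ ($f{\left(H,c \right)} = \frac{9}{-2 - \left(36 + c\right)} = \frac{9}{-38 - c}$)
$h = - \frac{3}{443510404}$ ($h = \frac{\left(-9\right) \frac{1}{38 + 1856}}{702498} = - \frac{9}{1894} \cdot \frac{1}{702498} = \left(-9\right) \frac{1}{1894} \cdot \frac{1}{702498} = \left(- \frac{9}{1894}\right) \frac{1}{702498} = - \frac{3}{443510404} \approx -6.7642 \cdot 10^{-9}$)
$J{\left(579 \right)} + h = - \frac{2}{127} - \frac{3}{443510404} = - \frac{887021189}{56325821308}$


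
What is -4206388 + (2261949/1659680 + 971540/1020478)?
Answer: -3562108158591616349/846833463520 ≈ -4.2064e+6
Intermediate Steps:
-4206388 + (2261949/1659680 + 971540/1020478) = -4206388 + (2261949*(1/1659680) + 971540*(1/1020478)) = -4206388 + (2261949/1659680 + 485770/510239) = -4206388 + 1960357349411/846833463520 = -3562108158591616349/846833463520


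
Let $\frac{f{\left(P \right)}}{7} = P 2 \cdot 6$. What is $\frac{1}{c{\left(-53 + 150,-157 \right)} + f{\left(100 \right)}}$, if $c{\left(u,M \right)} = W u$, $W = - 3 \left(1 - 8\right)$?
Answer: $\frac{1}{10437} \approx 9.5813 \cdot 10^{-5}$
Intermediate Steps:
$f{\left(P \right)} = 84 P$ ($f{\left(P \right)} = 7 P 2 \cdot 6 = 7 \cdot 2 P 6 = 7 \cdot 12 P = 84 P$)
$W = 21$ ($W = \left(-3\right) \left(-7\right) = 21$)
$c{\left(u,M \right)} = 21 u$
$\frac{1}{c{\left(-53 + 150,-157 \right)} + f{\left(100 \right)}} = \frac{1}{21 \left(-53 + 150\right) + 84 \cdot 100} = \frac{1}{21 \cdot 97 + 8400} = \frac{1}{2037 + 8400} = \frac{1}{10437}$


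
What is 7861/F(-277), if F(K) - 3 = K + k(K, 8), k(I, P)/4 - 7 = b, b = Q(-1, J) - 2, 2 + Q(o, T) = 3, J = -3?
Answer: -7861/250 ≈ -31.444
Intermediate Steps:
Q(o, T) = 1 (Q(o, T) = -2 + 3 = 1)
b = -1 (b = 1 - 2 = -1)
k(I, P) = 24 (k(I, P) = 28 + 4*(-1) = 28 - 4 = 24)
F(K) = 27 + K (F(K) = 3 + (K + 24) = 3 + (24 + K) = 27 + K)
7861/F(-277) = 7861/(27 - 277) = 7861/(-250) = 7861*(-1/250) = -7861/250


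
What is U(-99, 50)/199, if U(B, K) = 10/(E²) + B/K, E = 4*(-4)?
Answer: -6211/636800 ≈ -0.0097535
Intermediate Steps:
E = -16
U(B, K) = 5/128 + B/K (U(B, K) = 10/((-16)²) + B/K = 10/256 + B/K = 10*(1/256) + B/K = 5/128 + B/K)
U(-99, 50)/199 = (5/128 - 99/50)/199 = (5/128 - 99*1/50)*(1/199) = (5/128 - 99/50)*(1/199) = -6211/3200*1/199 = -6211/636800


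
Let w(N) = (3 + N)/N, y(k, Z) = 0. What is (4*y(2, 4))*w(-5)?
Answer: 0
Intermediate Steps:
w(N) = (3 + N)/N
(4*y(2, 4))*w(-5) = (4*0)*((3 - 5)/(-5)) = 0*(-1/5*(-2)) = 0*(2/5) = 0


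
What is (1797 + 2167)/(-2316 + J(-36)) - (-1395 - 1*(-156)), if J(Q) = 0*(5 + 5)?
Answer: 716390/579 ≈ 1237.3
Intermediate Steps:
J(Q) = 0 (J(Q) = 0*10 = 0)
(1797 + 2167)/(-2316 + J(-36)) - (-1395 - 1*(-156)) = (1797 + 2167)/(-2316 + 0) - (-1395 - 1*(-156)) = 3964/(-2316) - (-1395 + 156) = 3964*(-1/2316) - 1*(-1239) = -991/579 + 1239 = 716390/579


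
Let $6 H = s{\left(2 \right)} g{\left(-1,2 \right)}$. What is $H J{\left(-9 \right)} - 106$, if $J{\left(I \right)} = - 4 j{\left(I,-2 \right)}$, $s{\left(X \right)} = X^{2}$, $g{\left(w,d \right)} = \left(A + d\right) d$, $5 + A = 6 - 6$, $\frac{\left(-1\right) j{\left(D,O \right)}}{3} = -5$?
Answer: $134$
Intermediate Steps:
$j{\left(D,O \right)} = 15$ ($j{\left(D,O \right)} = \left(-3\right) \left(-5\right) = 15$)
$A = -5$ ($A = -5 + \left(6 - 6\right) = -5 + 0 = -5$)
$g{\left(w,d \right)} = d \left(-5 + d\right)$ ($g{\left(w,d \right)} = \left(-5 + d\right) d = d \left(-5 + d\right)$)
$J{\left(I \right)} = -60$ ($J{\left(I \right)} = \left(-4\right) 15 = -60$)
$H = -4$ ($H = \frac{2^{2} \cdot 2 \left(-5 + 2\right)}{6} = \frac{4 \cdot 2 \left(-3\right)}{6} = \frac{4 \left(-6\right)}{6} = \frac{1}{6} \left(-24\right) = -4$)
$H J{\left(-9 \right)} - 106 = \left(-4\right) \left(-60\right) - 106 = 240 - 106 = 134$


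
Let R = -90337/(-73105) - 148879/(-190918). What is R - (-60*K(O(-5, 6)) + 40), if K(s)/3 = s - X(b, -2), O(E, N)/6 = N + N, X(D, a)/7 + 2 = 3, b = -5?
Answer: 162767454906061/13957060390 ≈ 11662.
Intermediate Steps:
X(D, a) = 7 (X(D, a) = -14 + 7*3 = -14 + 21 = 7)
O(E, N) = 12*N (O(E, N) = 6*(N + N) = 6*(2*N) = 12*N)
K(s) = -21 + 3*s (K(s) = 3*(s - 1*7) = 3*(s - 7) = 3*(-7 + s) = -21 + 3*s)
R = 28130758661/13957060390 (R = -90337*(-1/73105) - 148879*(-1/190918) = 90337/73105 + 148879/190918 = 28130758661/13957060390 ≈ 2.0155)
R - (-60*K(O(-5, 6)) + 40) = 28130758661/13957060390 - (-60*(-21 + 3*(12*6)) + 40) = 28130758661/13957060390 - (-60*(-21 + 3*72) + 40) = 28130758661/13957060390 - (-60*(-21 + 216) + 40) = 28130758661/13957060390 - (-60*195 + 40) = 28130758661/13957060390 - (-11700 + 40) = 28130758661/13957060390 - 1*(-11660) = 28130758661/13957060390 + 11660 = 162767454906061/13957060390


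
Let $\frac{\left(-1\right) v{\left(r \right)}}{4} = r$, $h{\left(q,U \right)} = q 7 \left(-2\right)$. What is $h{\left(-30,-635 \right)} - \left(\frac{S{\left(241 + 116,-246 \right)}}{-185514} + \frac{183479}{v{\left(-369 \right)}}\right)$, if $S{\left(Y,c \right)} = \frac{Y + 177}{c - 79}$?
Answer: $\frac{4385653634311}{14831844300} \approx 295.69$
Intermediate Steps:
$h{\left(q,U \right)} = - 14 q$ ($h{\left(q,U \right)} = 7 q \left(-2\right) = - 14 q$)
$v{\left(r \right)} = - 4 r$
$S{\left(Y,c \right)} = \frac{177 + Y}{-79 + c}$
$h{\left(-30,-635 \right)} - \left(\frac{S{\left(241 + 116,-246 \right)}}{-185514} + \frac{183479}{v{\left(-369 \right)}}\right) = \left(-14\right) \left(-30\right) - \left(\frac{\frac{1}{-79 - 246} \left(177 + \left(241 + 116\right)\right)}{-185514} + \frac{183479}{\left(-4\right) \left(-369\right)}\right) = 420 - \left(\frac{177 + 357}{-325} \left(- \frac{1}{185514}\right) + \frac{183479}{1476}\right) = 420 - \left(\left(- \frac{1}{325}\right) 534 \left(- \frac{1}{185514}\right) + 183479 \cdot \frac{1}{1476}\right) = 420 - \left(\left(- \frac{534}{325}\right) \left(- \frac{1}{185514}\right) + \frac{183479}{1476}\right) = 420 - \left(\frac{89}{10048675} + \frac{183479}{1476}\right) = 420 - \frac{1843720971689}{14831844300} = \frac{4385653634311}{14831844300}$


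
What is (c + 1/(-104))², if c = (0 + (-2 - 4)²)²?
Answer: 18166457089/10816 ≈ 1.6796e+6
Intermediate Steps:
c = 1296 (c = (0 + (-6)²)² = (0 + 36)² = 36² = 1296)
(c + 1/(-104))² = (1296 + 1/(-104))² = (1296 - 1/104)² = (134783/104)² = 18166457089/10816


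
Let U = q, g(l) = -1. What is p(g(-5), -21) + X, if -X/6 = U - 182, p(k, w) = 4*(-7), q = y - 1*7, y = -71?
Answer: 1532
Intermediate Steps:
q = -78 (q = -71 - 1*7 = -71 - 7 = -78)
p(k, w) = -28
U = -78
X = 1560 (X = -6*(-78 - 182) = -6*(-260) = 1560)
p(g(-5), -21) + X = -28 + 1560 = 1532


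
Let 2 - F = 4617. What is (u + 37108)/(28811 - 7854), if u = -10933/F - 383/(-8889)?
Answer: 117105430874/66131804415 ≈ 1.7708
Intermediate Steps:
F = -4615 (F = 2 - 1*4617 = 2 - 4617 = -4615)
u = 7611614/3155595 (u = -10933/(-4615) - 383/(-8889) = -10933*(-1/4615) - 383*(-1/8889) = 841/355 + 383/8889 = 7611614/3155595 ≈ 2.4121)
(u + 37108)/(28811 - 7854) = (7611614/3155595 + 37108)/(28811 - 7854) = (117105430874/3155595)/20957 = (117105430874/3155595)*(1/20957) = 117105430874/66131804415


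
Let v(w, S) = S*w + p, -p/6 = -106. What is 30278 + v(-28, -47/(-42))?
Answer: 92648/3 ≈ 30883.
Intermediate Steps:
p = 636 (p = -6*(-106) = 636)
v(w, S) = 636 + S*w (v(w, S) = S*w + 636 = 636 + S*w)
30278 + v(-28, -47/(-42)) = 30278 + (636 - 47/(-42)*(-28)) = 30278 + (636 - 47*(-1/42)*(-28)) = 30278 + (636 + (47/42)*(-28)) = 30278 + (636 - 94/3) = 30278 + 1814/3 = 92648/3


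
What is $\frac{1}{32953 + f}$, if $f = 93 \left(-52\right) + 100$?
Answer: $\frac{1}{28217} \approx 3.544 \cdot 10^{-5}$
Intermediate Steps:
$f = -4736$ ($f = -4836 + 100 = -4736$)
$\frac{1}{32953 + f} = \frac{1}{32953 - 4736} = \frac{1}{28217}$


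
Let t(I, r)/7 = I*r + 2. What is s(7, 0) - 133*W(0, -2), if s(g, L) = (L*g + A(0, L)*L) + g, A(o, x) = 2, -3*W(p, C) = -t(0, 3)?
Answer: -1841/3 ≈ -613.67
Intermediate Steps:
t(I, r) = 14 + 7*I*r (t(I, r) = 7*(I*r + 2) = 7*(2 + I*r) = 14 + 7*I*r)
W(p, C) = 14/3 (W(p, C) = -(-1)*(14 + 7*0*3)/3 = -(-1)*(14 + 0)/3 = -(-1)*14/3 = -⅓*(-14) = 14/3)
s(g, L) = g + 2*L + L*g (s(g, L) = (L*g + 2*L) + g = (2*L + L*g) + g = g + 2*L + L*g)
s(7, 0) - 133*W(0, -2) = (7 + 2*0 + 0*7) - 133*14/3 = (7 + 0 + 0) - 1862/3 = 7 - 1862/3 = -1841/3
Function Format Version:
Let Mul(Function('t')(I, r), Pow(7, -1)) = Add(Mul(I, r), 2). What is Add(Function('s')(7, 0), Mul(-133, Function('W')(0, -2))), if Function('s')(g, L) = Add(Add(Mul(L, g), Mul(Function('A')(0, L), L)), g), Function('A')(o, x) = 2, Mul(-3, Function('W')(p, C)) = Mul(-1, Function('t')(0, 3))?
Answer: Rational(-1841, 3) ≈ -613.67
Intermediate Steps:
Function('t')(I, r) = Add(14, Mul(7, I, r)) (Function('t')(I, r) = Mul(7, Add(Mul(I, r), 2)) = Mul(7, Add(2, Mul(I, r))) = Add(14, Mul(7, I, r)))
Function('W')(p, C) = Rational(14, 3) (Function('W')(p, C) = Mul(Rational(-1, 3), Mul(-1, Add(14, Mul(7, 0, 3)))) = Mul(Rational(-1, 3), Mul(-1, Add(14, 0))) = Mul(Rational(-1, 3), Mul(-1, 14)) = Mul(Rational(-1, 3), -14) = Rational(14, 3))
Function('s')(g, L) = Add(g, Mul(2, L), Mul(L, g)) (Function('s')(g, L) = Add(Add(Mul(L, g), Mul(2, L)), g) = Add(Add(Mul(2, L), Mul(L, g)), g) = Add(g, Mul(2, L), Mul(L, g)))
Add(Function('s')(7, 0), Mul(-133, Function('W')(0, -2))) = Add(Add(7, Mul(2, 0), Mul(0, 7)), Mul(-133, Rational(14, 3))) = Add(Add(7, 0, 0), Rational(-1862, 3)) = Add(7, Rational(-1862, 3)) = Rational(-1841, 3)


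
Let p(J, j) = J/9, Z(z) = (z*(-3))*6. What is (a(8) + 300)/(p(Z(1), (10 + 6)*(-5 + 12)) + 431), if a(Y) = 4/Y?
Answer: 601/858 ≈ 0.70047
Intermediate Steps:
Z(z) = -18*z (Z(z) = -3*z*6 = -18*z)
p(J, j) = J/9 (p(J, j) = J*(⅑) = J/9)
(a(8) + 300)/(p(Z(1), (10 + 6)*(-5 + 12)) + 431) = (4/8 + 300)/((-18*1)/9 + 431) = (4*(⅛) + 300)/((⅑)*(-18) + 431) = (½ + 300)/(-2 + 431) = (601/2)/429 = (601/2)*(1/429) = 601/858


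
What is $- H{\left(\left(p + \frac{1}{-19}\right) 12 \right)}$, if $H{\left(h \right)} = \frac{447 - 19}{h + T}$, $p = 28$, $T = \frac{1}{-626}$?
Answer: $- \frac{47576}{37279} \approx -1.2762$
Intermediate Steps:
$T = - \frac{1}{626} \approx -0.0015974$
$H{\left(h \right)} = \frac{428}{- \frac{1}{626} + h}$ ($H{\left(h \right)} = \frac{447 - 19}{h - \frac{1}{626}} = \frac{428}{- \frac{1}{626} + h}$)
$- H{\left(\left(p + \frac{1}{-19}\right) 12 \right)} = - \frac{267928}{-1 + 626 \left(28 + \frac{1}{-19}\right) 12} = - \frac{267928}{-1 + 626 \left(28 - \frac{1}{19}\right) 12} = - \frac{267928}{-1 + 626 \cdot \frac{531}{19} \cdot 12} = - \frac{267928}{-1 + 626 \cdot \frac{6372}{19}} = - \frac{267928}{-1 + \frac{3988872}{19}} = - \frac{267928}{\frac{3988853}{19}} = - \frac{267928 \cdot 19}{3988853} = \left(-1\right) \frac{47576}{37279} = - \frac{47576}{37279}$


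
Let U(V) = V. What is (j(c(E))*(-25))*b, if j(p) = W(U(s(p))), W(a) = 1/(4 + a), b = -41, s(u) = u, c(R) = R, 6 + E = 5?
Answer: 1025/3 ≈ 341.67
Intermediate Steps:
E = -1 (E = -6 + 5 = -1)
j(p) = 1/(4 + p)
(j(c(E))*(-25))*b = (-25/(4 - 1))*(-41) = (-25/3)*(-41) = ((1/3)*(-25))*(-41) = -25/3*(-41) = 1025/3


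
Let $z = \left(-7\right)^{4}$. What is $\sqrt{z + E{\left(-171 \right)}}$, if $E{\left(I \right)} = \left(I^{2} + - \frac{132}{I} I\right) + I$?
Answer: $11 \sqrt{259} \approx 177.03$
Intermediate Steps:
$z = 2401$
$E{\left(I \right)} = -132 + I + I^{2}$ ($E{\left(I \right)} = \left(I^{2} - 132\right) + I = \left(-132 + I^{2}\right) + I = -132 + I + I^{2}$)
$\sqrt{z + E{\left(-171 \right)}} = \sqrt{2401 - \left(303 - 29241\right)} = \sqrt{2401 - -28938} = \sqrt{2401 + 28938} = \sqrt{31339} = 11 \sqrt{259}$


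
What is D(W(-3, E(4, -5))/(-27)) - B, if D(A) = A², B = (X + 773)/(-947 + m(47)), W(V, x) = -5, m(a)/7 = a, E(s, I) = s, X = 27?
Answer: 99775/75087 ≈ 1.3288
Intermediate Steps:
m(a) = 7*a
B = -400/309 (B = (27 + 773)/(-947 + 7*47) = 800/(-947 + 329) = 800/(-618) = 800*(-1/618) = -400/309 ≈ -1.2945)
D(W(-3, E(4, -5))/(-27)) - B = (-5/(-27))² - 1*(-400/309) = (-5*(-1/27))² + 400/309 = (5/27)² + 400/309 = 25/729 + 400/309 = 99775/75087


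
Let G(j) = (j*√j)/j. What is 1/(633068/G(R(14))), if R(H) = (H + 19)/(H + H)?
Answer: √231/8862952 ≈ 1.7149e-6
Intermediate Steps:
R(H) = (19 + H)/(2*H) (R(H) = (19 + H)/((2*H)) = (19 + H)*(1/(2*H)) = (19 + H)/(2*H))
G(j) = √j (G(j) = j^(3/2)/j = √j)
1/(633068/G(R(14))) = 1/(633068/(√((½)*(19 + 14)/14))) = 1/(633068/(√((½)*(1/14)*33))) = 1/(633068/(√(33/28))) = 1/(633068/((√231/14))) = 1/(633068*(2*√231/33)) = 1/(1266136*√231/33) = √231/8862952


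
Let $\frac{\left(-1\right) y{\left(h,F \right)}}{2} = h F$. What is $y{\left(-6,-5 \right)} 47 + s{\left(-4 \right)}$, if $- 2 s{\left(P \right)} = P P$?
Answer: $-2828$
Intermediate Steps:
$s{\left(P \right)} = - \frac{P^{2}}{2}$ ($s{\left(P \right)} = - \frac{P P}{2} = - \frac{P^{2}}{2}$)
$y{\left(h,F \right)} = - 2 F h$ ($y{\left(h,F \right)} = - 2 h F = - 2 F h$)
$y{\left(-6,-5 \right)} 47 + s{\left(-4 \right)} = \left(-2\right) \left(-5\right) \left(-6\right) 47 - \frac{\left(-4\right)^{2}}{2} = \left(-60\right) 47 - 8 = -2820 - 8 = -2828$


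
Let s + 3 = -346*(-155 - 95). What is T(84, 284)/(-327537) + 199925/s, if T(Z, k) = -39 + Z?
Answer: 7275438040/3147885321 ≈ 2.3112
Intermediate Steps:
s = 86497 (s = -3 - 346*(-155 - 95) = -3 - 346*(-250) = -3 + 86500 = 86497)
T(84, 284)/(-327537) + 199925/s = (-39 + 84)/(-327537) + 199925/86497 = 45*(-1/327537) + 199925*(1/86497) = -5/36393 + 199925/86497 = 7275438040/3147885321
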